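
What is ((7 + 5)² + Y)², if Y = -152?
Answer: 64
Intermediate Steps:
((7 + 5)² + Y)² = ((7 + 5)² - 152)² = (12² - 152)² = (144 - 152)² = (-8)² = 64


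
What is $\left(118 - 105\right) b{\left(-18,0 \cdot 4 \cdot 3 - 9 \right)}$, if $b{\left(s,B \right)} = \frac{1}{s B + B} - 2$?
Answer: $- \frac{3965}{153} \approx -25.915$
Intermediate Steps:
$b{\left(s,B \right)} = -2 + \frac{1}{B + B s}$ ($b{\left(s,B \right)} = \frac{1}{B s + B} - 2 = \frac{1}{B + B s} - 2 = -2 + \frac{1}{B + B s}$)
$\left(118 - 105\right) b{\left(-18,0 \cdot 4 \cdot 3 - 9 \right)} = \left(118 - 105\right) \frac{1 - 2 \left(0 \cdot 4 \cdot 3 - 9\right) - 2 \left(0 \cdot 4 \cdot 3 - 9\right) \left(-18\right)}{\left(0 \cdot 4 \cdot 3 - 9\right) \left(1 - 18\right)} = \left(118 - 105\right) \frac{1 - 2 \left(0 \cdot 3 - 9\right) - 2 \left(0 \cdot 3 - 9\right) \left(-18\right)}{\left(0 \cdot 3 - 9\right) \left(-17\right)} = 13 \frac{1}{0 - 9} \left(- \frac{1}{17}\right) \left(1 - 2 \left(0 - 9\right) - 2 \left(0 - 9\right) \left(-18\right)\right) = 13 \frac{1}{-9} \left(- \frac{1}{17}\right) \left(1 - -18 - \left(-18\right) \left(-18\right)\right) = 13 \left(\left(- \frac{1}{9}\right) \left(- \frac{1}{17}\right) \left(1 + 18 - 324\right)\right) = 13 \left(\left(- \frac{1}{9}\right) \left(- \frac{1}{17}\right) \left(-305\right)\right) = 13 \left(- \frac{305}{153}\right) = - \frac{3965}{153}$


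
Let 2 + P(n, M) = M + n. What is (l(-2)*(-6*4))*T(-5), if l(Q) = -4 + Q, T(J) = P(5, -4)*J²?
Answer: -3600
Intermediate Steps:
P(n, M) = -2 + M + n (P(n, M) = -2 + (M + n) = -2 + M + n)
T(J) = -J² (T(J) = (-2 - 4 + 5)*J² = -J²)
(l(-2)*(-6*4))*T(-5) = ((-4 - 2)*(-6*4))*(-1*(-5)²) = (-6*(-24))*(-1*25) = 144*(-25) = -3600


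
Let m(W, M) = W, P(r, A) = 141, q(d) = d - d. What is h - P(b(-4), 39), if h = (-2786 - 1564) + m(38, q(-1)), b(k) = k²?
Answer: -4453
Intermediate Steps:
q(d) = 0
h = -4312 (h = (-2786 - 1564) + 38 = -4350 + 38 = -4312)
h - P(b(-4), 39) = -4312 - 1*141 = -4312 - 141 = -4453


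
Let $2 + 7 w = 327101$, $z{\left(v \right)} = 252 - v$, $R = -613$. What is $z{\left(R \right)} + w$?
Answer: $\frac{333154}{7} \approx 47593.0$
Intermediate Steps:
$w = \frac{327099}{7}$ ($w = - \frac{2}{7} + \frac{1}{7} \cdot 327101 = - \frac{2}{7} + \frac{327101}{7} = \frac{327099}{7} \approx 46728.0$)
$z{\left(R \right)} + w = \left(252 - -613\right) + \frac{327099}{7} = \left(252 + 613\right) + \frac{327099}{7} = 865 + \frac{327099}{7} = \frac{333154}{7}$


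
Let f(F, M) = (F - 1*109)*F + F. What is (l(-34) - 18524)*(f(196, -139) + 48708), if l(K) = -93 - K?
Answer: -1225660348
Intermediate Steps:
f(F, M) = F + F*(-109 + F) (f(F, M) = (F - 109)*F + F = (-109 + F)*F + F = F*(-109 + F) + F = F + F*(-109 + F))
(l(-34) - 18524)*(f(196, -139) + 48708) = ((-93 - 1*(-34)) - 18524)*(196*(-108 + 196) + 48708) = ((-93 + 34) - 18524)*(196*88 + 48708) = (-59 - 18524)*(17248 + 48708) = -18583*65956 = -1225660348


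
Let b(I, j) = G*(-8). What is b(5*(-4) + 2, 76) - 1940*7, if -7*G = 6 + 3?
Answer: -94988/7 ≈ -13570.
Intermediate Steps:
G = -9/7 (G = -(6 + 3)/7 = -⅐*9 = -9/7 ≈ -1.2857)
b(I, j) = 72/7 (b(I, j) = -9/7*(-8) = 72/7)
b(5*(-4) + 2, 76) - 1940*7 = 72/7 - 1940*7 = 72/7 - 1*13580 = 72/7 - 13580 = -94988/7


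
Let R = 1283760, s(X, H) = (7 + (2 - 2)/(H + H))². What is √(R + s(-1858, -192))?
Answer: √1283809 ≈ 1133.1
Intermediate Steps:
s(X, H) = 49 (s(X, H) = (7 + 0/((2*H)))² = (7 + 0*(1/(2*H)))² = (7 + 0)² = 7² = 49)
√(R + s(-1858, -192)) = √(1283760 + 49) = √1283809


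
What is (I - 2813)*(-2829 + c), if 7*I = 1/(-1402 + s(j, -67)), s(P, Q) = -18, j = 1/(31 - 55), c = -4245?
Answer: 98898838677/4970 ≈ 1.9899e+7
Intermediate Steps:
j = -1/24 (j = 1/(-24) = -1/24 ≈ -0.041667)
I = -1/9940 (I = 1/(7*(-1402 - 18)) = (⅐)/(-1420) = (⅐)*(-1/1420) = -1/9940 ≈ -0.00010060)
(I - 2813)*(-2829 + c) = (-1/9940 - 2813)*(-2829 - 4245) = -27961221/9940*(-7074) = 98898838677/4970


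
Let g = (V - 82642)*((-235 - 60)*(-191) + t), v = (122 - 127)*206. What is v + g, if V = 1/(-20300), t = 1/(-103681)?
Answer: -350020501124861048/75168725 ≈ -4.6565e+9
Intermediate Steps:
t = -1/103681 ≈ -9.6450e-6
V = -1/20300 ≈ -4.9261e-5
v = -1030 (v = -5*206 = -1030)
g = -350020423701074298/75168725 (g = (-1/20300 - 82642)*((-235 - 60)*(-191) - 1/103681) = -1677632601*(-295*(-191) - 1/103681)/20300 = -1677632601*(56345 - 1/103681)/20300 = -1677632601/20300*5841905944/103681 = -350020423701074298/75168725 ≈ -4.6565e+9)
v + g = -1030 - 350020423701074298/75168725 = -350020501124861048/75168725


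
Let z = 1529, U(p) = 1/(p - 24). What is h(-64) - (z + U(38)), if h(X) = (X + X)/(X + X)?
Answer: -21393/14 ≈ -1528.1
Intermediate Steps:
U(p) = 1/(-24 + p)
h(X) = 1 (h(X) = (2*X)/((2*X)) = (2*X)*(1/(2*X)) = 1)
h(-64) - (z + U(38)) = 1 - (1529 + 1/(-24 + 38)) = 1 - (1529 + 1/14) = 1 - 1*21407/14 = 1 - 21407/14 = -21393/14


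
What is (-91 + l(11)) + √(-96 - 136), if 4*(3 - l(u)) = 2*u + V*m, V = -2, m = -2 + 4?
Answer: -185/2 + 2*I*√58 ≈ -92.5 + 15.232*I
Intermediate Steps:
m = 2
l(u) = 4 - u/2 (l(u) = 3 - (2*u - 2*2)/4 = 3 - (2*u - 4)/4 = 3 - (-4 + 2*u)/4 = 3 + (1 - u/2) = 4 - u/2)
(-91 + l(11)) + √(-96 - 136) = (-91 + (4 - ½*11)) + √(-96 - 136) = (-91 + (4 - 11/2)) + √(-232) = (-91 - 3/2) + 2*I*√58 = -185/2 + 2*I*√58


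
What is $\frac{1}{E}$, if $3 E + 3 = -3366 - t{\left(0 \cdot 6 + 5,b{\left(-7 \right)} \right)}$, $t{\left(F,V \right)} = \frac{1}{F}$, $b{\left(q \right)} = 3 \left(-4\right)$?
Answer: $- \frac{15}{16846} \approx -0.00089042$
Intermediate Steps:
$b{\left(q \right)} = -12$
$E = - \frac{16846}{15}$ ($E = -1 + \frac{-3366 - \frac{1}{0 \cdot 6 + 5}}{3} = -1 + \frac{-3366 - \frac{1}{0 + 5}}{3} = -1 + \frac{-3366 - \frac{1}{5}}{3} = -1 + \frac{1}{3} \left(- \frac{16831}{5}\right) = -1 - \frac{16831}{15} = - \frac{16846}{15} \approx -1123.1$)
$\frac{1}{E} = \frac{1}{- \frac{16846}{15}} = - \frac{15}{16846}$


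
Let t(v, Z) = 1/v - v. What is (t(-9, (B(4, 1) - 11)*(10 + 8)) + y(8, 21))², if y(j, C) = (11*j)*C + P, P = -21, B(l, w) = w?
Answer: 273009529/81 ≈ 3.3705e+6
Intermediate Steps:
y(j, C) = -21 + 11*C*j (y(j, C) = (11*j)*C - 21 = 11*C*j - 21 = -21 + 11*C*j)
(t(-9, (B(4, 1) - 11)*(10 + 8)) + y(8, 21))² = ((1/(-9) - 1*(-9)) + (-21 + 11*21*8))² = ((-⅑ + 9) + (-21 + 1848))² = (80/9 + 1827)² = (16523/9)² = 273009529/81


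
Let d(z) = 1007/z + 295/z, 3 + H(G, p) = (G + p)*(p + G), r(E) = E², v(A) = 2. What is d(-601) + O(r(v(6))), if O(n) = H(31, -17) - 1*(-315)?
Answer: 304006/601 ≈ 505.83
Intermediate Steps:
H(G, p) = -3 + (G + p)² (H(G, p) = -3 + (G + p)*(p + G) = -3 + (G + p)*(G + p) = -3 + (G + p)²)
O(n) = 508 (O(n) = (-3 + (31 - 17)²) - 1*(-315) = (-3 + 14²) + 315 = (-3 + 196) + 315 = 193 + 315 = 508)
d(z) = 1302/z
d(-601) + O(r(v(6))) = 1302/(-601) + 508 = 1302*(-1/601) + 508 = -1302/601 + 508 = 304006/601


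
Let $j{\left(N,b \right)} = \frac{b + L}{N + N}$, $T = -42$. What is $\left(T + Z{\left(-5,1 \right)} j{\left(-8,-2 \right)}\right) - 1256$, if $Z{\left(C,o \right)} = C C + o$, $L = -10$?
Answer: $- \frac{2557}{2} \approx -1278.5$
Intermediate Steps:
$Z{\left(C,o \right)} = o + C^{2}$ ($Z{\left(C,o \right)} = C^{2} + o = o + C^{2}$)
$j{\left(N,b \right)} = \frac{-10 + b}{2 N}$ ($j{\left(N,b \right)} = \frac{b - 10}{N + N} = \frac{-10 + b}{2 N}$)
$\left(T + Z{\left(-5,1 \right)} j{\left(-8,-2 \right)}\right) - 1256 = \left(-42 + \left(1 + \left(-5\right)^{2}\right) \frac{-10 - 2}{2 \left(-8\right)}\right) - 1256 = \left(-42 + \left(1 + 25\right) \frac{1}{2} \left(- \frac{1}{8}\right) \left(-12\right)\right) - 1256 = \left(-42 + 26 \cdot \frac{3}{4}\right) - 1256 = \left(-42 + \frac{39}{2}\right) - 1256 = - \frac{45}{2} - 1256 = - \frac{2557}{2}$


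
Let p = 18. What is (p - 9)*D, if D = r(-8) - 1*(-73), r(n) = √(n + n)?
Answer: 657 + 36*I ≈ 657.0 + 36.0*I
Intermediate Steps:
r(n) = √2*√n (r(n) = √(2*n) = √2*√n)
D = 73 + 4*I (D = √2*√(-8) - 1*(-73) = √2*(2*I*√2) + 73 = 4*I + 73 = 73 + 4*I ≈ 73.0 + 4.0*I)
(p - 9)*D = (18 - 9)*(73 + 4*I) = 9*(73 + 4*I) = 657 + 36*I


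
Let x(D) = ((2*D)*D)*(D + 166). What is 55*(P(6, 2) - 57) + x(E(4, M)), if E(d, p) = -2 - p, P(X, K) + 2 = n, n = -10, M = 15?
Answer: 82327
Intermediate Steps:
P(X, K) = -12 (P(X, K) = -2 - 10 = -12)
x(D) = 2*D**2*(166 + D) (x(D) = (2*D**2)*(166 + D) = 2*D**2*(166 + D))
55*(P(6, 2) - 57) + x(E(4, M)) = 55*(-12 - 57) + 2*(-2 - 1*15)**2*(166 + (-2 - 1*15)) = 55*(-69) + 2*(-2 - 15)**2*(166 + (-2 - 15)) = -3795 + 2*(-17)**2*(166 - 17) = -3795 + 2*289*149 = -3795 + 86122 = 82327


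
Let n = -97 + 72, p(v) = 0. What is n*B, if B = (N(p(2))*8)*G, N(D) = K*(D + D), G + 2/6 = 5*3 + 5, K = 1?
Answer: 0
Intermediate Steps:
G = 59/3 (G = -1/3 + (5*3 + 5) = -1/3 + (15 + 5) = -1/3 + 20 = 59/3 ≈ 19.667)
N(D) = 2*D (N(D) = 1*(D + D) = 1*(2*D) = 2*D)
B = 0 (B = ((2*0)*8)*(59/3) = (0*8)*(59/3) = 0*(59/3) = 0)
n = -25
n*B = -25*0 = 0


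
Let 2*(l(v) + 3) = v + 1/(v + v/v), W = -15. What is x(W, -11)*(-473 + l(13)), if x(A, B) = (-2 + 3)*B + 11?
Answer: 0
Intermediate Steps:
x(A, B) = 11 + B (x(A, B) = 1*B + 11 = B + 11 = 11 + B)
l(v) = -3 + v/2 + 1/(2*(1 + v)) (l(v) = -3 + (v + 1/(v + v/v))/2 = -3 + (v + 1/(v + 1))/2 = -3 + (v + 1/(1 + v))/2 = -3 + (v/2 + 1/(2*(1 + v))) = -3 + v/2 + 1/(2*(1 + v)))
x(W, -11)*(-473 + l(13)) = (11 - 11)*(-473 + (-5 + 13² - 5*13)/(2*(1 + 13))) = 0*(-473 + (½)*(-5 + 169 - 65)/14) = 0*(-473 + (½)*(1/14)*99) = 0*(-473 + 99/28) = 0*(-13145/28) = 0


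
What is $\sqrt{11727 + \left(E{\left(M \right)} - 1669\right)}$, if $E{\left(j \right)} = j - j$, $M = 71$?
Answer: $\sqrt{10058} \approx 100.29$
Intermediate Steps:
$E{\left(j \right)} = 0$
$\sqrt{11727 + \left(E{\left(M \right)} - 1669\right)} = \sqrt{11727 + \left(0 - 1669\right)} = \sqrt{11727 - 1669} = \sqrt{10058}$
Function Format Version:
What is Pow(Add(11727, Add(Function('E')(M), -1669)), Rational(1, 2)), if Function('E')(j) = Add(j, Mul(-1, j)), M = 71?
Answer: Pow(10058, Rational(1, 2)) ≈ 100.29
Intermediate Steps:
Function('E')(j) = 0
Pow(Add(11727, Add(Function('E')(M), -1669)), Rational(1, 2)) = Pow(Add(11727, Add(0, -1669)), Rational(1, 2)) = Pow(Add(11727, -1669), Rational(1, 2)) = Pow(10058, Rational(1, 2))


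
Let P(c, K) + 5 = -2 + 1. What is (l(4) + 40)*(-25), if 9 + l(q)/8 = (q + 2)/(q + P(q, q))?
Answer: 1400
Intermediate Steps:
P(c, K) = -6 (P(c, K) = -5 + (-2 + 1) = -5 - 1 = -6)
l(q) = -72 + 8*(2 + q)/(-6 + q) (l(q) = -72 + 8*((q + 2)/(q - 6)) = -72 + 8*((2 + q)/(-6 + q)) = -72 + 8*(2 + q)/(-6 + q))
(l(4) + 40)*(-25) = (64*(7 - 1*4)/(-6 + 4) + 40)*(-25) = (64*(7 - 4)/(-2) + 40)*(-25) = (64*(-½)*3 + 40)*(-25) = (-96 + 40)*(-25) = -56*(-25) = 1400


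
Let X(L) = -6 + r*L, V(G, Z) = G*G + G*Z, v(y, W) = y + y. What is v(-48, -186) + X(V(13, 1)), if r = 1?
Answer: 80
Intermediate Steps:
v(y, W) = 2*y
V(G, Z) = G² + G*Z
X(L) = -6 + L (X(L) = -6 + 1*L = -6 + L)
v(-48, -186) + X(V(13, 1)) = 2*(-48) + (-6 + 13*(13 + 1)) = -96 + (-6 + 13*14) = -96 + (-6 + 182) = -96 + 176 = 80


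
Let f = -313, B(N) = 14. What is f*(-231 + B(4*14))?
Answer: 67921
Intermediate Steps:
f*(-231 + B(4*14)) = -313*(-231 + 14) = -313*(-217) = 67921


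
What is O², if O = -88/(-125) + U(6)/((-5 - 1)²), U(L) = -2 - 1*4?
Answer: 162409/562500 ≈ 0.28873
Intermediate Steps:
U(L) = -6 (U(L) = -2 - 4 = -6)
O = 403/750 (O = -88/(-125) - 6/(-5 - 1)² = -88*(-1/125) - 6/((-6)²) = 88/125 - 6/36 = 88/125 - 6*1/36 = 88/125 - ⅙ = 403/750 ≈ 0.53733)
O² = (403/750)² = 162409/562500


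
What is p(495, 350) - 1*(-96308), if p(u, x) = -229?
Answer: 96079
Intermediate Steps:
p(495, 350) - 1*(-96308) = -229 - 1*(-96308) = -229 + 96308 = 96079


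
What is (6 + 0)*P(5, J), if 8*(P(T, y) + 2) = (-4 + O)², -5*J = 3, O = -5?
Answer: 195/4 ≈ 48.750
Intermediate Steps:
J = -⅗ (J = -⅕*3 = -⅗ ≈ -0.60000)
P(T, y) = 65/8 (P(T, y) = -2 + (-4 - 5)²/8 = -2 + (⅛)*(-9)² = -2 + (⅛)*81 = -2 + 81/8 = 65/8)
(6 + 0)*P(5, J) = (6 + 0)*(65/8) = 6*(65/8) = 195/4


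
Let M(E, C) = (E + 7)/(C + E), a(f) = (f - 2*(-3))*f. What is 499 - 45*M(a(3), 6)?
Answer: 4979/11 ≈ 452.64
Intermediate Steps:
a(f) = f*(6 + f) (a(f) = (f + 6)*f = (6 + f)*f = f*(6 + f))
M(E, C) = (7 + E)/(C + E)
499 - 45*M(a(3), 6) = 499 - 45*(7 + 3*(6 + 3))/(6 + 3*(6 + 3)) = 499 - 45*(7 + 3*9)/(6 + 3*9) = 499 - 45*(7 + 27)/(6 + 27) = 499 - 45*34/33 = 499 - 510/11 = 4979/11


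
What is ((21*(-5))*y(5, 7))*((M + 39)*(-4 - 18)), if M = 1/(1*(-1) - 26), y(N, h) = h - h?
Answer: 0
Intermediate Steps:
y(N, h) = 0
M = -1/27 (M = 1/(-1 - 26) = 1/(-27) = -1/27 ≈ -0.037037)
((21*(-5))*y(5, 7))*((M + 39)*(-4 - 18)) = ((21*(-5))*0)*((-1/27 + 39)*(-4 - 18)) = (-105*0)*((1052/27)*(-22)) = 0*(-23144/27) = 0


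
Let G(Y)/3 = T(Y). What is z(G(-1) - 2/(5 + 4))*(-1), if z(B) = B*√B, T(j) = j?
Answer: 29*I*√29/27 ≈ 5.7841*I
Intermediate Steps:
G(Y) = 3*Y
z(B) = B^(3/2)
z(G(-1) - 2/(5 + 4))*(-1) = (3*(-1) - 2/(5 + 4))^(3/2)*(-1) = (-3 - 2/9)^(3/2)*(-1) = (-29/9)^(3/2)*(-1) = -29*I*√29/27*(-1) = 29*I*√29/27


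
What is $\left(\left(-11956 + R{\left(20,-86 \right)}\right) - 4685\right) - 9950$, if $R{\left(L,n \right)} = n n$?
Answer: $-19195$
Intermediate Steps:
$R{\left(L,n \right)} = n^{2}$
$\left(\left(-11956 + R{\left(20,-86 \right)}\right) - 4685\right) - 9950 = \left(\left(-11956 + \left(-86\right)^{2}\right) - 4685\right) - 9950 = \left(\left(-11956 + 7396\right) - 4685\right) - 9950 = \left(-4560 - 4685\right) - 9950 = -9245 - 9950 = -19195$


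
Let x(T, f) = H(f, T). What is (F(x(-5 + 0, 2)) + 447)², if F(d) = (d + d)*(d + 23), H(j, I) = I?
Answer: 71289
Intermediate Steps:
x(T, f) = T
F(d) = 2*d*(23 + d) (F(d) = (2*d)*(23 + d) = 2*d*(23 + d))
(F(x(-5 + 0, 2)) + 447)² = (2*(-5 + 0)*(23 + (-5 + 0)) + 447)² = (2*(-5)*(23 - 5) + 447)² = (2*(-5)*18 + 447)² = (-180 + 447)² = 267² = 71289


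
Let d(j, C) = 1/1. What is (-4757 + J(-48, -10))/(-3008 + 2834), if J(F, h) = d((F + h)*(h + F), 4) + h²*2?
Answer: 2278/87 ≈ 26.184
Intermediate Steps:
d(j, C) = 1 (d(j, C) = 1*1 = 1)
J(F, h) = 1 + 2*h² (J(F, h) = 1 + h²*2 = 1 + 2*h²)
(-4757 + J(-48, -10))/(-3008 + 2834) = (-4757 + (1 + 2*(-10)²))/(-3008 + 2834) = (-4757 + (1 + 2*100))/(-174) = (-4757 + (1 + 200))*(-1/174) = (-4757 + 201)*(-1/174) = -4556*(-1/174) = 2278/87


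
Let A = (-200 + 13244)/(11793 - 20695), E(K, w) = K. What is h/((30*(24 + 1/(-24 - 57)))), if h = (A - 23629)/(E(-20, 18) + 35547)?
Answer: -97925463/105947553590 ≈ -0.00092428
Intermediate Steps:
A = -6522/4451 (A = 13044/(-8902) = 13044*(-1/8902) = -6522/4451 ≈ -1.4653)
h = -105179201/158130677 (h = (-6522/4451 - 23629)/(-20 + 35547) = -105179201/4451/35527 = -105179201/4451*1/35527 = -105179201/158130677 ≈ -0.66514)
h/((30*(24 + 1/(-24 - 57)))) = -105179201*1/(30*(24 + 1/(-24 - 57)))/158130677 = -105179201*1/(30*(24 + 1/(-81)))/158130677 = -105179201*1/(30*(24 - 1/81))/158130677 = -105179201/(158130677*(30*(1943/81))) = -105179201/(158130677*19430/27) = -105179201/158130677*27/19430 = -97925463/105947553590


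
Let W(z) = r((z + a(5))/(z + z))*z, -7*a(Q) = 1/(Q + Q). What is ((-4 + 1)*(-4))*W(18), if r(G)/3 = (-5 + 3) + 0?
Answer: -1296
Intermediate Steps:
a(Q) = -1/(14*Q) (a(Q) = -1/(7*(Q + Q)) = -1/(2*Q)/7 = -1/(14*Q))
r(G) = -6 (r(G) = 3*((-5 + 3) + 0) = 3*(-2 + 0) = 3*(-2) = -6)
W(z) = -6*z
((-4 + 1)*(-4))*W(18) = ((-4 + 1)*(-4))*(-6*18) = -3*(-4)*(-108) = 12*(-108) = -1296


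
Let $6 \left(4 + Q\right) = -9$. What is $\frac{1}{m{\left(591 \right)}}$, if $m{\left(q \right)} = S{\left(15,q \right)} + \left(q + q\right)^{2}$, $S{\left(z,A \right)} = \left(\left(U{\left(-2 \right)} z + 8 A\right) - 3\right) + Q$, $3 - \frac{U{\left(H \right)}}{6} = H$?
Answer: $\frac{2}{2804587} \approx 7.1312 \cdot 10^{-7}$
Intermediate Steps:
$U{\left(H \right)} = 18 - 6 H$
$Q = - \frac{11}{2}$ ($Q = -4 + \frac{1}{6} \left(-9\right) = -4 - \frac{3}{2} = - \frac{11}{2} \approx -5.5$)
$S{\left(z,A \right)} = - \frac{17}{2} + 8 A + 30 z$ ($S{\left(z,A \right)} = \left(\left(\left(18 - -12\right) z + 8 A\right) - 3\right) - \frac{11}{2} = \left(\left(\left(18 + 12\right) z + 8 A\right) - 3\right) - \frac{11}{2} = \left(\left(30 z + 8 A\right) - 3\right) - \frac{11}{2} = \left(\left(8 A + 30 z\right) - 3\right) - \frac{11}{2} = \left(-3 + 8 A + 30 z\right) - \frac{11}{2} = - \frac{17}{2} + 8 A + 30 z$)
$m{\left(q \right)} = \frac{883}{2} + 4 q^{2} + 8 q$ ($m{\left(q \right)} = \left(- \frac{17}{2} + 8 q + 30 \cdot 15\right) + \left(q + q\right)^{2} = \left(- \frac{17}{2} + 8 q + 450\right) + \left(2 q\right)^{2} = \left(\frac{883}{2} + 8 q\right) + 4 q^{2} = \frac{883}{2} + 4 q^{2} + 8 q$)
$\frac{1}{m{\left(591 \right)}} = \frac{1}{\frac{883}{2} + 4 \cdot 591^{2} + 8 \cdot 591} = \frac{1}{\frac{883}{2} + 4 \cdot 349281 + 4728} = \frac{1}{\frac{883}{2} + 1397124 + 4728} = \frac{1}{\frac{2804587}{2}} = \frac{2}{2804587}$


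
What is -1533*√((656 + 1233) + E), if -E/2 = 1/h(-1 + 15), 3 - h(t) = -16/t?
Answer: -1533*√1588243/29 ≈ -66620.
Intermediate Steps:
h(t) = 3 + 16/t (h(t) = 3 - (-16)/t = 3 + 16/t)
E = -14/29 (E = -2/(3 + 16/(-1 + 15)) = -2/(3 + 16/14) = -2/(3 + 16*(1/14)) = -2/(3 + 8/7) = -2/29/7 = -2*7/29 = -14/29 ≈ -0.48276)
-1533*√((656 + 1233) + E) = -1533*√((656 + 1233) - 14/29) = -1533*√(1889 - 14/29) = -1533*√1588243/29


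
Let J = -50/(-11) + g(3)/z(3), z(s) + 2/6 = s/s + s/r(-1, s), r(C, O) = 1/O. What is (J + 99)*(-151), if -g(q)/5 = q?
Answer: -4912936/319 ≈ -15401.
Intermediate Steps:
g(q) = -5*q
z(s) = ⅔ + s² (z(s) = -⅓ + (s/s + s/(1/s)) = -⅓ + (1 + s*s) = -⅓ + (1 + s²) = ⅔ + s²)
J = 955/319 (J = -50/(-11) + (-5*3)/(⅔ + 3²) = -50*(-1/11) - 15/(⅔ + 9) = 50/11 - 15/29/3 = 50/11 - 15*3/29 = 50/11 - 45/29 = 955/319 ≈ 2.9937)
(J + 99)*(-151) = (955/319 + 99)*(-151) = (32536/319)*(-151) = -4912936/319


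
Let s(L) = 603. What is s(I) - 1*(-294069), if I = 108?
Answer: 294672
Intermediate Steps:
s(I) - 1*(-294069) = 603 - 1*(-294069) = 603 + 294069 = 294672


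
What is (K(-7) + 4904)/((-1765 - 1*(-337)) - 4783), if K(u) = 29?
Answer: -4933/6211 ≈ -0.79424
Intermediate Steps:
(K(-7) + 4904)/((-1765 - 1*(-337)) - 4783) = (29 + 4904)/((-1765 - 1*(-337)) - 4783) = 4933/((-1765 + 337) - 4783) = 4933/(-1428 - 4783) = 4933/(-6211) = 4933*(-1/6211) = -4933/6211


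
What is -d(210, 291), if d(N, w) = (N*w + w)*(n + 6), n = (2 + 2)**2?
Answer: -1350822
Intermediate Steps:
n = 16 (n = 4**2 = 16)
d(N, w) = 22*w + 22*N*w (d(N, w) = (N*w + w)*(16 + 6) = (w + N*w)*22 = 22*w + 22*N*w)
-d(210, 291) = -22*291*(1 + 210) = -22*291*211 = -1*1350822 = -1350822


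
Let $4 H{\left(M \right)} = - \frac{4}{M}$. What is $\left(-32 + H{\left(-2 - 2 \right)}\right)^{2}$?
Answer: $\frac{16129}{16} \approx 1008.1$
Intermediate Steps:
$H{\left(M \right)} = - \frac{1}{M}$ ($H{\left(M \right)} = \frac{\left(-4\right) \frac{1}{M}}{4} = - \frac{1}{M}$)
$\left(-32 + H{\left(-2 - 2 \right)}\right)^{2} = \left(-32 - \frac{1}{-2 - 2}\right)^{2} = \left(-32 - \frac{1}{-4}\right)^{2} = \left(-32 - - \frac{1}{4}\right)^{2} = \left(-32 + \frac{1}{4}\right)^{2} = \left(- \frac{127}{4}\right)^{2} = \frac{16129}{16}$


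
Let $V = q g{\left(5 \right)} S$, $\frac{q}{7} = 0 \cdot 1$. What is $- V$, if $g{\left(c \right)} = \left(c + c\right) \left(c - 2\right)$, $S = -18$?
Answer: $0$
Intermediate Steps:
$g{\left(c \right)} = 2 c \left(-2 + c\right)$
$q = 0$ ($q = 7 \cdot 0 \cdot 1 = 7 \cdot 0 = 0$)
$V = 0$ ($V = 0 \cdot 2 \cdot 5 \left(-2 + 5\right) \left(-18\right) = 0 \cdot 2 \cdot 5 \cdot 3 \left(-18\right) = 0 \cdot 30 \left(-18\right) = 0 \left(-18\right) = 0$)
$- V = \left(-1\right) 0 = 0$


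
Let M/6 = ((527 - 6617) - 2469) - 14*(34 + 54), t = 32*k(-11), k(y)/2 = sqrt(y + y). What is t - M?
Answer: 58746 + 64*I*sqrt(22) ≈ 58746.0 + 300.19*I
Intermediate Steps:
k(y) = 2*sqrt(2)*sqrt(y) (k(y) = 2*sqrt(y + y) = 2*sqrt(2*y) = 2*(sqrt(2)*sqrt(y)) = 2*sqrt(2)*sqrt(y))
t = 64*I*sqrt(22) (t = 32*(2*sqrt(2)*sqrt(-11)) = 32*(2*sqrt(2)*(I*sqrt(11))) = 32*(2*I*sqrt(22)) = 64*I*sqrt(22) ≈ 300.19*I)
M = -58746 (M = 6*(((527 - 6617) - 2469) - 14*(34 + 54)) = 6*((-6090 - 2469) - 14*88) = 6*(-8559 - 1232) = 6*(-9791) = -58746)
t - M = 64*I*sqrt(22) - 1*(-58746) = 64*I*sqrt(22) + 58746 = 58746 + 64*I*sqrt(22)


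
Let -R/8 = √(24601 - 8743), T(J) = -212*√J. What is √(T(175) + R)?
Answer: 2*√(-265*√7 - 6*√1762) ≈ 61.741*I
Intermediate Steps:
R = -24*√1762 (R = -8*√(24601 - 8743) = -24*√1762 ≈ -1007.4)
√(T(175) + R) = √(-1060*√7 - 24*√1762)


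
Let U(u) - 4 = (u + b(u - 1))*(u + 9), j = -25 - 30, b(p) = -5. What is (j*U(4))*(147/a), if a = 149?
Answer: 72765/149 ≈ 488.36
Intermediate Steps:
j = -55
U(u) = 4 + (-5 + u)*(9 + u) (U(u) = 4 + (u - 5)*(u + 9) = 4 + (-5 + u)*(9 + u))
(j*U(4))*(147/a) = (-55*(-41 + 4**2 + 4*4))*(147/149) = (-55*(-41 + 16 + 16))*(147*(1/149)) = -55*(-9)*(147/149) = 495*(147/149) = 72765/149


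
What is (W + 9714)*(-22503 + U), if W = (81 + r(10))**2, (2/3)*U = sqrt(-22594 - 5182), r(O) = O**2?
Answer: -955814925 + 509700*I*sqrt(434) ≈ -9.5581e+8 + 1.0618e+7*I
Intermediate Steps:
U = 12*I*sqrt(434) (U = 3*sqrt(-22594 - 5182)/2 = 3*sqrt(-27776)/2 = 3*(8*I*sqrt(434))/2 = 12*I*sqrt(434) ≈ 249.99*I)
W = 32761 (W = (81 + 10**2)**2 = (81 + 100)**2 = 181**2 = 32761)
(W + 9714)*(-22503 + U) = (32761 + 9714)*(-22503 + 12*I*sqrt(434)) = 42475*(-22503 + 12*I*sqrt(434)) = -955814925 + 509700*I*sqrt(434)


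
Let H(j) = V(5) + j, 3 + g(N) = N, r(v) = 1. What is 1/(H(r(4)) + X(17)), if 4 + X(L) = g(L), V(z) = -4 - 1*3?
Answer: ¼ ≈ 0.25000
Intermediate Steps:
g(N) = -3 + N
V(z) = -7 (V(z) = -4 - 3 = -7)
X(L) = -7 + L (X(L) = -4 + (-3 + L) = -7 + L)
H(j) = -7 + j
1/(H(r(4)) + X(17)) = 1/((-7 + 1) + (-7 + 17)) = 1/(-6 + 10) = 1/4 = ¼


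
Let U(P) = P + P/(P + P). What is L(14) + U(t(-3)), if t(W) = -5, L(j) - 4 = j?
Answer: 27/2 ≈ 13.500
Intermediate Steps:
L(j) = 4 + j
U(P) = ½ + P (U(P) = P + P/((2*P)) = P + (1/(2*P))*P = P + ½ = ½ + P)
L(14) + U(t(-3)) = (4 + 14) + (½ - 5) = 18 - 9/2 = 27/2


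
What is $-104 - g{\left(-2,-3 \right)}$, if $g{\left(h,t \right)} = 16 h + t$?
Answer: $-69$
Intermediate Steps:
$g{\left(h,t \right)} = t + 16 h$
$-104 - g{\left(-2,-3 \right)} = -104 - \left(-3 + 16 \left(-2\right)\right) = -104 - \left(-3 - 32\right) = -104 - -35 = -104 + 35 = -69$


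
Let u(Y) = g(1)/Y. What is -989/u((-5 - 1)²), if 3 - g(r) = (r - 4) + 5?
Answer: -35604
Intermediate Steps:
g(r) = 2 - r (g(r) = 3 - ((r - 4) + 5) = 3 - ((-4 + r) + 5) = 3 - (1 + r) = 3 + (-1 - r) = 2 - r)
u(Y) = 1/Y (u(Y) = (2 - 1*1)/Y = (2 - 1)/Y = 1/Y)
-989/u((-5 - 1)²) = -989*(-5 - 1)² = -989*(-6)² = -989/(1/36) = -989/1/36 = -989*36 = -35604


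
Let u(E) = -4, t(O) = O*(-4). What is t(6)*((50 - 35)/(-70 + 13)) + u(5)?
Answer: 44/19 ≈ 2.3158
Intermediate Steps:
t(O) = -4*O
t(6)*((50 - 35)/(-70 + 13)) + u(5) = (-4*6)*((50 - 35)/(-70 + 13)) - 4 = -360/(-57) - 4 = -360*(-1)/57 - 4 = -24*(-5/19) - 4 = 120/19 - 4 = 44/19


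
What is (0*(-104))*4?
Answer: 0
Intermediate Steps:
(0*(-104))*4 = 0*4 = 0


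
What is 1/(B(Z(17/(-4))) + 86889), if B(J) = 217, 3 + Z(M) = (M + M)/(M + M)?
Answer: 1/87106 ≈ 1.1480e-5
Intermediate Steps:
Z(M) = -2 (Z(M) = -3 + (M + M)/(M + M) = -3 + (2*M)/((2*M)) = -3 + (2*M)*(1/(2*M)) = -3 + 1 = -2)
1/(B(Z(17/(-4))) + 86889) = 1/(217 + 86889) = 1/87106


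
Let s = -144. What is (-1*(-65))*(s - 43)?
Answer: -12155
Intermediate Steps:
(-1*(-65))*(s - 43) = (-1*(-65))*(-144 - 43) = 65*(-187) = -12155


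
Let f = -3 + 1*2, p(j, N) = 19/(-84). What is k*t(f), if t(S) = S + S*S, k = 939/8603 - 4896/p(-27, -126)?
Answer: 0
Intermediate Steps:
p(j, N) = -19/84 (p(j, N) = 19*(-1/84) = -19/84)
k = 3538122033/163457 (k = 939/8603 - 4896/(-19/84) = 939*(1/8603) - 4896*(-84/19) = 939/8603 + 411264/19 = 3538122033/163457 ≈ 21646.)
f = -1 (f = -3 + 2 = -1)
t(S) = S + S²
k*t(f) = 3538122033*(-(1 - 1))/163457 = 3538122033*(-1*0)/163457 = (3538122033/163457)*0 = 0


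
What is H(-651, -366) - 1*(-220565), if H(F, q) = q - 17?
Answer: 220182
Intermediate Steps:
H(F, q) = -17 + q
H(-651, -366) - 1*(-220565) = (-17 - 366) - 1*(-220565) = -383 + 220565 = 220182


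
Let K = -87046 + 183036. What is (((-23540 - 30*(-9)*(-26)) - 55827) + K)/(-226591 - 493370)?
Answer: -291/21817 ≈ -0.013338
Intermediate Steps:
K = 95990
(((-23540 - 30*(-9)*(-26)) - 55827) + K)/(-226591 - 493370) = (((-23540 - 30*(-9)*(-26)) - 55827) + 95990)/(-226591 - 493370) = (((-23540 + 270*(-26)) - 55827) + 95990)/(-719961) = (((-23540 - 7020) - 55827) + 95990)*(-1/719961) = ((-30560 - 55827) + 95990)*(-1/719961) = (-86387 + 95990)*(-1/719961) = 9603*(-1/719961) = -291/21817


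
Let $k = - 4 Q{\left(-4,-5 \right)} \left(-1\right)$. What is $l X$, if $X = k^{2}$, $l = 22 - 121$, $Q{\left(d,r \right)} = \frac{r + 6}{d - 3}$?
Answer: $- \frac{1584}{49} \approx -32.327$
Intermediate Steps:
$Q{\left(d,r \right)} = \frac{6 + r}{-3 + d}$
$k = - \frac{4}{7}$ ($k = - 4 \frac{6 - 5}{-3 - 4} \left(-1\right) = - 4 \frac{1}{-7} \cdot 1 \left(-1\right) = - 4 \left(\left(- \frac{1}{7}\right) 1\right) \left(-1\right) = \left(-4\right) \left(- \frac{1}{7}\right) \left(-1\right) = \frac{4}{7} \left(-1\right) = - \frac{4}{7} \approx -0.57143$)
$l = -99$
$X = \frac{16}{49}$ ($X = \left(- \frac{4}{7}\right)^{2} = \frac{16}{49} \approx 0.32653$)
$l X = \left(-99\right) \frac{16}{49} = - \frac{1584}{49}$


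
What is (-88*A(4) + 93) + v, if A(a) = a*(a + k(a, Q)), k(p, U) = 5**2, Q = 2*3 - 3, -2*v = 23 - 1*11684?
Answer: -8569/2 ≈ -4284.5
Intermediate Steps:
v = 11661/2 (v = -(23 - 1*11684)/2 = -(23 - 11684)/2 = -1/2*(-11661) = 11661/2 ≈ 5830.5)
Q = 3 (Q = 6 - 3 = 3)
k(p, U) = 25
A(a) = a*(25 + a) (A(a) = a*(a + 25) = a*(25 + a))
(-88*A(4) + 93) + v = (-352*(25 + 4) + 93) + 11661/2 = (-352*29 + 93) + 11661/2 = (-88*116 + 93) + 11661/2 = (-10208 + 93) + 11661/2 = -10115 + 11661/2 = -8569/2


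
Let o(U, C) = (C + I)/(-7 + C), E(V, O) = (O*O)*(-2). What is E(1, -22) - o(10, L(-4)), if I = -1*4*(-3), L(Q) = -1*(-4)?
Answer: -2888/3 ≈ -962.67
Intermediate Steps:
L(Q) = 4
E(V, O) = -2*O² (E(V, O) = O²*(-2) = -2*O²)
I = 12 (I = -4*(-3) = 12)
o(U, C) = (12 + C)/(-7 + C) (o(U, C) = (C + 12)/(-7 + C) = (12 + C)/(-7 + C))
E(1, -22) - o(10, L(-4)) = -2*(-22)² - (12 + 4)/(-7 + 4) = -2*484 - 16/(-3) = -968 - (-1)*16/3 = -968 - 1*(-16/3) = -968 + 16/3 = -2888/3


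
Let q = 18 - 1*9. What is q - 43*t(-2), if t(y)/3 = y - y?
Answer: 9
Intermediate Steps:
t(y) = 0 (t(y) = 3*(y - y) = 3*0 = 0)
q = 9 (q = 18 - 9 = 9)
q - 43*t(-2) = 9 - 43*0 = 9 + 0 = 9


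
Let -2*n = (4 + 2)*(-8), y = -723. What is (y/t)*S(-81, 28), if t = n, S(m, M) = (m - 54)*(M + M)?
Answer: 227745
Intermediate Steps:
S(m, M) = 2*M*(-54 + m) (S(m, M) = (-54 + m)*(2*M) = 2*M*(-54 + m))
n = 24 (n = -(4 + 2)*(-8)/2 = -3*(-8) = -½*(-48) = 24)
t = 24
(y/t)*S(-81, 28) = (-723/24)*(2*28*(-54 - 81)) = (-723*1/24)*(2*28*(-135)) = -241/8*(-7560) = 227745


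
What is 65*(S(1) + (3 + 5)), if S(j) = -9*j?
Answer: -65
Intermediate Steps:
65*(S(1) + (3 + 5)) = 65*(-9*1 + (3 + 5)) = 65*(-9 + 8) = 65*(-1) = -65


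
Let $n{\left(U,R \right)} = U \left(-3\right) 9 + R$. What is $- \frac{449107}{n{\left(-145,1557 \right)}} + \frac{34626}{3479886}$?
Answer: $- \frac{86813982685}{1057885344} \approx -82.064$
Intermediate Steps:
$n{\left(U,R \right)} = R - 27 U$ ($n{\left(U,R \right)} = - 3 U 9 + R = - 27 U + R = R - 27 U$)
$- \frac{449107}{n{\left(-145,1557 \right)}} + \frac{34626}{3479886} = - \frac{449107}{1557 - -3915} + \frac{34626}{3479886} = - \frac{449107}{1557 + 3915} + 34626 \cdot \frac{1}{3479886} = - \frac{449107}{5472} + \frac{5771}{579981} = - \frac{86813982685}{1057885344}$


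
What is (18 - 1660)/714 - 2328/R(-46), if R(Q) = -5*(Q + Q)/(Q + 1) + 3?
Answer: 7426499/23205 ≈ 320.04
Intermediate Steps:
R(Q) = 3 - 10*Q/(1 + Q) (R(Q) = -5*2*Q/(1 + Q) + 3 = -10*Q/(1 + Q) + 3 = 3 - 10*Q/(1 + Q))
(18 - 1660)/714 - 2328/R(-46) = (18 - 1660)/714 - 2328*(1 - 46)/(3 - 7*(-46)) = -1642*1/714 - 2328*(-45/(3 + 322)) = -821/357 - 2328/((-1/45*325)) = -821/357 - 2328/(-65/9) = -821/357 - 2328*(-9/65) = -821/357 + 20952/65 = 7426499/23205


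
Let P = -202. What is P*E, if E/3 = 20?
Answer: -12120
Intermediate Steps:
E = 60 (E = 3*20 = 60)
P*E = -202*60 = -12120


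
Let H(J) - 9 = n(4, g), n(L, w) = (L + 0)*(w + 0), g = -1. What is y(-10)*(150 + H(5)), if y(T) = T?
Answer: -1550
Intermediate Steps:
n(L, w) = L*w
H(J) = 5 (H(J) = 9 + 4*(-1) = 9 - 4 = 5)
y(-10)*(150 + H(5)) = -10*(150 + 5) = -10*155 = -1550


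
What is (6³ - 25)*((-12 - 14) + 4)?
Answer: -4202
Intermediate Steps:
(6³ - 25)*((-12 - 14) + 4) = (216 - 25)*(-26 + 4) = 191*(-22) = -4202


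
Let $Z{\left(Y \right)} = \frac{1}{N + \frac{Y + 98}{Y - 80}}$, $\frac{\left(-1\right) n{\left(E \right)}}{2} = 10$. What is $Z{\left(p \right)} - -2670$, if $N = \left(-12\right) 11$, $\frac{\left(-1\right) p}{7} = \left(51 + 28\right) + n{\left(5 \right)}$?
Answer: $\frac{172911377}{64761} \approx 2670.0$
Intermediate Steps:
$n{\left(E \right)} = -20$ ($n{\left(E \right)} = \left(-2\right) 10 = -20$)
$p = -413$ ($p = - 7 \left(\left(51 + 28\right) - 20\right) = - 7 \left(79 - 20\right) = \left(-7\right) 59 = -413$)
$N = -132$
$Z{\left(Y \right)} = \frac{1}{-132 + \frac{98 + Y}{-80 + Y}}$ ($Z{\left(Y \right)} = \frac{1}{-132 + \frac{Y + 98}{Y - 80}} = \frac{1}{-132 + \frac{98 + Y}{-80 + Y}}$)
$Z{\left(p \right)} - -2670 = \frac{80 - -413}{-10658 + 131 \left(-413\right)} - -2670 = \frac{80 + 413}{-10658 - 54103} + 2670 = \frac{1}{-64761} \cdot 493 + 2670 = \left(- \frac{1}{64761}\right) 493 + 2670 = - \frac{493}{64761} + 2670 = \frac{172911377}{64761}$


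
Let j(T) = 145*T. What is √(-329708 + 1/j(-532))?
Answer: I*√490488424708485/38570 ≈ 574.2*I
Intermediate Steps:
√(-329708 + 1/j(-532)) = √(-329708 + 1/(145*(-532))) = √(-329708 + 1/(-77140)) = √(-329708 - 1/77140) = √(-25433675121/77140) = I*√490488424708485/38570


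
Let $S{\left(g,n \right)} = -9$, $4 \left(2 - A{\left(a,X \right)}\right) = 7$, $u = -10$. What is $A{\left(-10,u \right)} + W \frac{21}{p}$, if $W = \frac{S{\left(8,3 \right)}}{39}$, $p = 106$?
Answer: $\frac{563}{2756} \approx 0.20428$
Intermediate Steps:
$A{\left(a,X \right)} = \frac{1}{4}$ ($A{\left(a,X \right)} = 2 - \frac{7}{4} = \frac{1}{4}$)
$W = - \frac{3}{13}$ ($W = - \frac{9}{39} = \left(-9\right) \frac{1}{39} = - \frac{3}{13} \approx -0.23077$)
$A{\left(-10,u \right)} + W \frac{21}{p} = \frac{1}{4} - \frac{3 \cdot \frac{21}{106}}{13} = \frac{1}{4} - \frac{3 \cdot 21 \cdot \frac{1}{106}}{13} = \frac{1}{4} - \frac{63}{1378} = \frac{563}{2756}$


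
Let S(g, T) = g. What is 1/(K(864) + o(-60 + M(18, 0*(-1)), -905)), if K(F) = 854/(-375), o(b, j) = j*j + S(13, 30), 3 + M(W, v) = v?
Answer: 375/307138396 ≈ 1.2209e-6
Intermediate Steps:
M(W, v) = -3 + v
o(b, j) = 13 + j² (o(b, j) = j*j + 13 = j² + 13 = 13 + j²)
K(F) = -854/375 (K(F) = 854*(-1/375) = -854/375)
1/(K(864) + o(-60 + M(18, 0*(-1)), -905)) = 1/(-854/375 + (13 + (-905)²)) = 1/(-854/375 + (13 + 819025)) = 1/(-854/375 + 819038) = 1/(307138396/375) = 375/307138396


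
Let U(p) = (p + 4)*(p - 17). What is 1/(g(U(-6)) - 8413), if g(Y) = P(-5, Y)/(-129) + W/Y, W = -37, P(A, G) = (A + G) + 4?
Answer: -1978/16643195 ≈ -0.00011885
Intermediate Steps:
P(A, G) = 4 + A + G
U(p) = (-17 + p)*(4 + p) (U(p) = (4 + p)*(-17 + p) = (-17 + p)*(4 + p))
g(Y) = 1/129 - 37/Y - Y/129 (g(Y) = (4 - 5 + Y)/(-129) - 37/Y = (-1 + Y)*(-1/129) - 37/Y = (1/129 - Y/129) - 37/Y = 1/129 - 37/Y - Y/129)
1/(g(U(-6)) - 8413) = 1/((-4773 + (-68 + (-6)² - 13*(-6))*(1 - (-68 + (-6)² - 13*(-6))))/(129*(-68 + (-6)² - 13*(-6))) - 8413) = 1/((-4773 + (-68 + 36 + 78)*(1 - (-68 + 36 + 78)))/(129*(-68 + 36 + 78)) - 8413) = 1/((1/129)*(-4773 + 46*(1 - 1*46))/46 - 8413) = 1/((1/129)*(1/46)*(-4773 + 46*(1 - 46)) - 8413) = 1/((1/129)*(1/46)*(-4773 + 46*(-45)) - 8413) = 1/((1/129)*(1/46)*(-4773 - 2070) - 8413) = 1/((1/129)*(1/46)*(-6843) - 8413) = 1/(-2281/1978 - 8413) = 1/(-16643195/1978) = -1978/16643195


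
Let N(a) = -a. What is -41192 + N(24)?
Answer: -41216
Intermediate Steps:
-41192 + N(24) = -41192 - 1*24 = -41192 - 24 = -41216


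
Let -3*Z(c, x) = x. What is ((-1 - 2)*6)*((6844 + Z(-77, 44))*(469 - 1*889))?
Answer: 51629760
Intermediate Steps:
Z(c, x) = -x/3
((-1 - 2)*6)*((6844 + Z(-77, 44))*(469 - 1*889)) = ((-1 - 2)*6)*((6844 - 1/3*44)*(469 - 1*889)) = (-3*6)*((6844 - 44/3)*(469 - 889)) = -122928*(-420) = -18*(-2868320) = 51629760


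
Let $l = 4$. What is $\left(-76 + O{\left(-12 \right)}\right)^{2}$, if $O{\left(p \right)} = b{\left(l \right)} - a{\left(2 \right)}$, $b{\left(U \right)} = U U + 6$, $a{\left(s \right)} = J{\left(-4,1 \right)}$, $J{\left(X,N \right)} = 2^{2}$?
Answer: $3364$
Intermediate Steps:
$J{\left(X,N \right)} = 4$
$a{\left(s \right)} = 4$
$b{\left(U \right)} = 6 + U^{2}$ ($b{\left(U \right)} = U^{2} + 6 = 6 + U^{2}$)
$O{\left(p \right)} = 18$ ($O{\left(p \right)} = \left(6 + 4^{2}\right) - 4 = \left(6 + 16\right) - 4 = 22 - 4 = 18$)
$\left(-76 + O{\left(-12 \right)}\right)^{2} = \left(-76 + 18\right)^{2} = \left(-58\right)^{2} = 3364$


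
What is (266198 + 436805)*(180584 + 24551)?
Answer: 144210520405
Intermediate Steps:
(266198 + 436805)*(180584 + 24551) = 703003*205135 = 144210520405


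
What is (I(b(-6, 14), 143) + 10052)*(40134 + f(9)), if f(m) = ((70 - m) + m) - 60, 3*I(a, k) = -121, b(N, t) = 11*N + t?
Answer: 1205725040/3 ≈ 4.0191e+8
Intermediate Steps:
b(N, t) = t + 11*N
I(a, k) = -121/3 (I(a, k) = (⅓)*(-121) = -121/3)
f(m) = 10 (f(m) = 70 - 60 = 10)
(I(b(-6, 14), 143) + 10052)*(40134 + f(9)) = (-121/3 + 10052)*(40134 + 10) = (30035/3)*40144 = 1205725040/3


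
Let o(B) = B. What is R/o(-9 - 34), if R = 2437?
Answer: -2437/43 ≈ -56.674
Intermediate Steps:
R/o(-9 - 34) = 2437/(-9 - 34) = 2437/(-43) = 2437*(-1/43) = -2437/43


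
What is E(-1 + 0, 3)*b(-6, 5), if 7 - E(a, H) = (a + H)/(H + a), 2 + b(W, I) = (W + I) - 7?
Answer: -60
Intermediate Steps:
b(W, I) = -9 + I + W (b(W, I) = -2 + ((W + I) - 7) = -2 + ((I + W) - 7) = -2 + (-7 + I + W) = -9 + I + W)
E(a, H) = 6 (E(a, H) = 7 - (a + H)/(H + a) = 7 - (H + a)/(H + a) = 7 - 1*1 = 7 - 1 = 6)
E(-1 + 0, 3)*b(-6, 5) = 6*(-9 + 5 - 6) = 6*(-10) = -60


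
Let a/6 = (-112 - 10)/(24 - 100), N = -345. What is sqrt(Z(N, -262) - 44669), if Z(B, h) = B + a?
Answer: I*sqrt(16246577)/19 ≈ 212.14*I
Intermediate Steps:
a = 183/19 (a = 6*((-112 - 10)/(24 - 100)) = 6*(-122/(-76)) = 6*(-122*(-1/76)) = 6*(61/38) = 183/19 ≈ 9.6316)
Z(B, h) = 183/19 + B (Z(B, h) = B + 183/19 = 183/19 + B)
sqrt(Z(N, -262) - 44669) = sqrt((183/19 - 345) - 44669) = sqrt(-6372/19 - 44669) = sqrt(-855083/19) = I*sqrt(16246577)/19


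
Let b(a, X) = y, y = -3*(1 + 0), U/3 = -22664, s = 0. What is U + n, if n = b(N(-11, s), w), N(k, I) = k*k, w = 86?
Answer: -67995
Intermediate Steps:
N(k, I) = k**2
U = -67992 (U = 3*(-22664) = -67992)
y = -3 (y = -3*1 = -3)
b(a, X) = -3
n = -3
U + n = -67992 - 3 = -67995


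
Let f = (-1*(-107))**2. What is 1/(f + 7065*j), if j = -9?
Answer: -1/52136 ≈ -1.9181e-5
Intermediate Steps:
f = 11449 (f = 107**2 = 11449)
1/(f + 7065*j) = 1/(11449 + 7065*(-9)) = 1/(11449 - 63585) = 1/(-52136) = -1/52136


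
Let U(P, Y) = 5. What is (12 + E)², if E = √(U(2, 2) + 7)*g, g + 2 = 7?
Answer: 444 + 240*√3 ≈ 859.69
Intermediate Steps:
g = 5 (g = -2 + 7 = 5)
E = 10*√3 (E = √(5 + 7)*5 = √12*5 = (2*√3)*5 = 10*√3 ≈ 17.320)
(12 + E)² = (12 + 10*√3)²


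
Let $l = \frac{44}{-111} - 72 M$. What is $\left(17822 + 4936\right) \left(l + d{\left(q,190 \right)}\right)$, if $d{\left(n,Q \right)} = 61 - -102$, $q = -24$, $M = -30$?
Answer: $\frac{1955739074}{37} \approx 5.2858 \cdot 10^{7}$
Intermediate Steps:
$d{\left(n,Q \right)} = 163$ ($d{\left(n,Q \right)} = 61 + 102 = 163$)
$l = \frac{239716}{111}$ ($l = \frac{44}{-111} - -2160 = 44 \left(- \frac{1}{111}\right) + 2160 = - \frac{44}{111} + 2160 = \frac{239716}{111} \approx 2159.6$)
$\left(17822 + 4936\right) \left(l + d{\left(q,190 \right)}\right) = \left(17822 + 4936\right) \left(\frac{239716}{111} + 163\right) = 22758 \cdot \frac{257809}{111} = \frac{1955739074}{37}$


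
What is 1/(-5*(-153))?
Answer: 1/765 ≈ 0.0013072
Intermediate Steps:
1/(-5*(-153)) = 1/765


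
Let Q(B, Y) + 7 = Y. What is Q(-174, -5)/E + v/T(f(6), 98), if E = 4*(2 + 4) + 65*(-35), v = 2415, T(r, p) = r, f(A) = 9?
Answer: 1812091/6753 ≈ 268.34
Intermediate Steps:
E = -2251 (E = 4*6 - 2275 = 24 - 2275 = -2251)
Q(B, Y) = -7 + Y
Q(-174, -5)/E + v/T(f(6), 98) = (-7 - 5)/(-2251) + 2415/9 = -12*(-1/2251) + 2415*(1/9) = 12/2251 + 805/3 = 1812091/6753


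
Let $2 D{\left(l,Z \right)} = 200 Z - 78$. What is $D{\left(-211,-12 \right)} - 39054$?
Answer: $-40293$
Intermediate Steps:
$D{\left(l,Z \right)} = -39 + 100 Z$ ($D{\left(l,Z \right)} = \frac{200 Z - 78}{2} = \frac{-78 + 200 Z}{2} = -39 + 100 Z$)
$D{\left(-211,-12 \right)} - 39054 = \left(-39 + 100 \left(-12\right)\right) - 39054 = \left(-39 - 1200\right) - 39054 = -1239 - 39054 = -40293$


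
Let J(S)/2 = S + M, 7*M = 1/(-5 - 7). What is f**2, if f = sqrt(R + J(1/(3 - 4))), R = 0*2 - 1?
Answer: -127/42 ≈ -3.0238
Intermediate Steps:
M = -1/84 (M = 1/(7*(-5 - 7)) = (1/7)/(-12) = (1/7)*(-1/12) = -1/84 ≈ -0.011905)
R = -1 (R = 0 - 1 = -1)
J(S) = -1/42 + 2*S (J(S) = 2*(S - 1/84) = 2*(-1/84 + S) = -1/42 + 2*S)
f = I*sqrt(5334)/42 (f = sqrt(-1 + (-1/42 + 2/(3 - 4))) = sqrt(-1 + (-1/42 + 2/(-1))) = sqrt(-1 + (-1/42 + 2*(-1))) = sqrt(-1 + (-1/42 - 2)) = sqrt(-1 - 85/42) = sqrt(-127/42) = I*sqrt(5334)/42 ≈ 1.7389*I)
f**2 = (I*sqrt(5334)/42)**2 = -127/42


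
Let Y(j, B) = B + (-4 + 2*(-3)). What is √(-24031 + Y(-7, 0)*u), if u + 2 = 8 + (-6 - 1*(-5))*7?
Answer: 3*I*√2669 ≈ 154.99*I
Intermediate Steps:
u = -1 (u = -2 + (8 + (-6 - 1*(-5))*7) = -2 + (8 + (-6 + 5)*7) = -2 + (8 - 1*7) = -2 + (8 - 7) = -2 + 1 = -1)
Y(j, B) = -10 + B (Y(j, B) = B + (-4 - 6) = B - 10 = -10 + B)
√(-24031 + Y(-7, 0)*u) = √(-24031 + (-10 + 0)*(-1)) = √(-24031 - 10*(-1)) = √(-24031 + 10) = √(-24021) = 3*I*√2669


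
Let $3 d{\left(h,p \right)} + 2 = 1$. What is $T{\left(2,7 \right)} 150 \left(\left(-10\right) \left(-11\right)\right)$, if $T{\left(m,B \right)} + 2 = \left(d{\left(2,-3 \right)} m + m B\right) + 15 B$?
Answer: $1919500$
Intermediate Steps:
$d{\left(h,p \right)} = - \frac{1}{3}$ ($d{\left(h,p \right)} = - \frac{2}{3} + \frac{1}{3} \cdot 1 = - \frac{2}{3} + \frac{1}{3} = - \frac{1}{3}$)
$T{\left(m,B \right)} = -2 + 15 B - \frac{m}{3} + B m$ ($T{\left(m,B \right)} = -2 + \left(\left(- \frac{m}{3} + m B\right) + 15 B\right) = -2 + \left(\left(- \frac{m}{3} + B m\right) + 15 B\right) = -2 + \left(15 B - \frac{m}{3} + B m\right) = -2 + 15 B - \frac{m}{3} + B m$)
$T{\left(2,7 \right)} 150 \left(\left(-10\right) \left(-11\right)\right) = \left(-2 + 15 \cdot 7 - \frac{2}{3} + 7 \cdot 2\right) 150 \left(\left(-10\right) \left(-11\right)\right) = \left(-2 + 105 - \frac{2}{3} + 14\right) 150 \cdot 110 = \frac{349}{3} \cdot 150 \cdot 110 = 17450 \cdot 110 = 1919500$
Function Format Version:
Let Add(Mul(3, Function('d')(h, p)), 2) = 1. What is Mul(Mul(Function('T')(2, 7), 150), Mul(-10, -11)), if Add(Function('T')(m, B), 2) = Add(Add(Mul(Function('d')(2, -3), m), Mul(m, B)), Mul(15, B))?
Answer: 1919500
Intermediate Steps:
Function('d')(h, p) = Rational(-1, 3) (Function('d')(h, p) = Add(Rational(-2, 3), Mul(Rational(1, 3), 1)) = Add(Rational(-2, 3), Rational(1, 3)) = Rational(-1, 3))
Function('T')(m, B) = Add(-2, Mul(15, B), Mul(Rational(-1, 3), m), Mul(B, m)) (Function('T')(m, B) = Add(-2, Add(Add(Mul(Rational(-1, 3), m), Mul(m, B)), Mul(15, B))) = Add(-2, Add(Add(Mul(Rational(-1, 3), m), Mul(B, m)), Mul(15, B))) = Add(-2, Add(Mul(15, B), Mul(Rational(-1, 3), m), Mul(B, m))) = Add(-2, Mul(15, B), Mul(Rational(-1, 3), m), Mul(B, m)))
Mul(Mul(Function('T')(2, 7), 150), Mul(-10, -11)) = Mul(Mul(Add(-2, Mul(15, 7), Mul(Rational(-1, 3), 2), Mul(7, 2)), 150), Mul(-10, -11)) = Mul(Mul(Add(-2, 105, Rational(-2, 3), 14), 150), 110) = Mul(Mul(Rational(349, 3), 150), 110) = Mul(17450, 110) = 1919500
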